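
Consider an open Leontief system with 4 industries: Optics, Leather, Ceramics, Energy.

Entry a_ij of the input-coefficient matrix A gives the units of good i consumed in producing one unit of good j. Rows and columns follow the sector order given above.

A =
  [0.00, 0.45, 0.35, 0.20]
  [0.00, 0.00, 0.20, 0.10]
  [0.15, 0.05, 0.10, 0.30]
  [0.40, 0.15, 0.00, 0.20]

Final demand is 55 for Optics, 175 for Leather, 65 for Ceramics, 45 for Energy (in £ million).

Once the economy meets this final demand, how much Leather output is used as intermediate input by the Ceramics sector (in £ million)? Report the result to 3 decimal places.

I − A =
  [   1.00    -0.45    -0.35    -0.20]
  [   0.00     1.00    -0.20    -0.10]
  [  -0.15    -0.05     0.90    -0.30]
  [  -0.40    -0.15     0.00     0.80]
Compute the cofactors C_ij = (−1)^(i+j)·(3×3 minor ij) of I−A; the adjugate is their transpose:
adj(I−A) = Cᵀ =
  [ 0.689500   0.380750   0.352750   0.352250]
  [ 0.084000   0.564000   0.158000   0.150750]
  [ 0.239750   0.193500   0.687000   0.341750]
  [ 0.360500   0.296125   0.206000   0.824000]
det(I−A) = Σ_j (I−A)_1j·C_1j = (1.00)(0.689500) + (-0.45)(0.084000) + (-0.35)(0.239750) + (-0.20)(0.360500) = 0.4956875
(I − A)⁻¹ = adj(I−A) / det(I−A) ≈
  [   1.3910     0.7681     0.7116     0.7106]
  [   0.1695     1.1378     0.3187     0.3041]
  [   0.4837     0.3904     1.3860     0.6894]
  [   0.7273     0.5974     0.4156     1.6623]
First solve x = (I − A)⁻¹ d = adj(I−A)·d / det(I−A); in particular x_3 = (0.239750·55 + 0.193500·175 + 0.687000·65 + 0.341750·45) / 0.4956875 = 107.0825 / 0.4956875 ≈ 216.02824.
Intermediate flow from 2 to 3: z_23 = a_23 · x_3 = 0.20 × 107.0825 / 0.4956875 = 21.4165 / 0.4956875 ≈ 43.206.

z_23 = 43.206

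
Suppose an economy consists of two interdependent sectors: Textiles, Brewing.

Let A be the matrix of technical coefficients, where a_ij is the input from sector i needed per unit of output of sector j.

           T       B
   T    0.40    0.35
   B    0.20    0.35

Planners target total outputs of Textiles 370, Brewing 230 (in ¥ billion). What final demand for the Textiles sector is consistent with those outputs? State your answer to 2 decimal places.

I − A =
  [   0.60    -0.35]
  [  -0.20     0.65]
d = (I − A) x:
  d_T = (+0.60)·370 + (-0.35)·230 = 141.50
  d_B = (-0.20)·370 + (+0.65)·230 = 75.50

d_T = 141.50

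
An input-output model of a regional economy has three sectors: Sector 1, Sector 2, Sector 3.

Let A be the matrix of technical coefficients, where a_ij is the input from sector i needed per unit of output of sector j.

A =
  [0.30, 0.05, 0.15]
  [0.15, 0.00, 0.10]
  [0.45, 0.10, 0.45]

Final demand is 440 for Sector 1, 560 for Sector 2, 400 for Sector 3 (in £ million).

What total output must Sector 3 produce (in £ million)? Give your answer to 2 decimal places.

I − A =
  [   0.70    -0.05    -0.15]
  [  -0.15     1.00    -0.10]
  [  -0.45    -0.10     0.55]
Cofactors of I−A, C_ij = (−1)^(i+j)·(minor ij) (rows/columns in the sector order above):
  C_11 = (1.00)(0.55) − (-0.10)(-0.10) = 0.5400
  C_12 = −[(-0.15)(0.55) − (-0.10)(-0.45)] = 0.1275
  C_13 = (-0.15)(-0.10) − (1.00)(-0.45) = 0.4650
  C_21 = −[(-0.05)(0.55) − (-0.15)(-0.10)] = 0.0425
  C_22 = (0.70)(0.55) − (-0.15)(-0.45) = 0.3175
  C_23 = −[(0.70)(-0.10) − (-0.05)(-0.45)] = 0.0925
  C_31 = (-0.05)(-0.10) − (-0.15)(1.00) = 0.1550
  C_32 = −[(0.70)(-0.10) − (-0.15)(-0.15)] = 0.0925
  C_33 = (0.70)(1.00) − (-0.05)(-0.15) = 0.6925
det(I−A) = Σ_j (I−A)_1j·C_1j = (0.70)(0.5400) + (-0.05)(0.1275) + (-0.15)(0.4650) = 0.301875
adj(I−A) = Cᵀ =
  [ 0.5400   0.0425   0.1550]
  [ 0.1275   0.3175   0.0925]
  [ 0.4650   0.0925   0.6925]
(I − A)⁻¹ = adj(I−A) / det(I−A) ≈
  [   1.7888     0.1408     0.5135]
  [   0.4224     1.0518     0.3064]
  [   1.5404     0.3064     2.2940]
x = (I − A)⁻¹ d = adj(I−A)·d / det(I−A), with det(I−A) = 0.301875:
  x_1 = (0.5400·440 + 0.0425·560 + 0.1550·400) / 0.301875 = 323.40 / 0.301875 ≈ 1071.30
  x_2 = (0.1275·440 + 0.3175·560 + 0.0925·400) / 0.301875 = 270.90 / 0.301875 ≈ 897.39
  x_3 = (0.4650·440 + 0.0925·560 + 0.6925·400) / 0.301875 = 533.40 / 0.301875 ≈ 1766.96

x_3 = 1766.96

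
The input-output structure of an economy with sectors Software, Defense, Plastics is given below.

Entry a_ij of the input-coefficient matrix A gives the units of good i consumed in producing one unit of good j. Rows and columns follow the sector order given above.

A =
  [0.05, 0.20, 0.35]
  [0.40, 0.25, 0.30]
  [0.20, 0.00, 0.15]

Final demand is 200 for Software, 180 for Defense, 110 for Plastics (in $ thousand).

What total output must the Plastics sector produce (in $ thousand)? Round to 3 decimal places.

x_P = 225.680

I − A =
  [   0.95    -0.20    -0.35]
  [  -0.40     0.75    -0.30]
  [  -0.20     0.00     0.85]
Cofactors of I−A, C_ij = (−1)^(i+j)·(minor ij) (rows/columns in the sector order above):
  C_11 = (0.75)(0.85) − (-0.30)(0.00) = 0.6375
  C_12 = −[(-0.40)(0.85) − (-0.30)(-0.20)] = 0.4000
  C_13 = (-0.40)(0.00) − (0.75)(-0.20) = 0.1500
  C_21 = −[(-0.20)(0.85) − (-0.35)(0.00)] = 0.1700
  C_22 = (0.95)(0.85) − (-0.35)(-0.20) = 0.7375
  C_23 = −[(0.95)(0.00) − (-0.20)(-0.20)] = 0.0400
  C_31 = (-0.20)(-0.30) − (-0.35)(0.75) = 0.3225
  C_32 = −[(0.95)(-0.30) − (-0.35)(-0.40)] = 0.4250
  C_33 = (0.95)(0.75) − (-0.20)(-0.40) = 0.6325
det(I−A) = Σ_j (I−A)_1j·C_1j = (0.95)(0.6375) + (-0.20)(0.4000) + (-0.35)(0.1500) = 0.473125
adj(I−A) = Cᵀ =
  [ 0.6375   0.1700   0.3225]
  [ 0.4000   0.7375   0.4250]
  [ 0.1500   0.0400   0.6325]
(I − A)⁻¹ = adj(I−A) / det(I−A) ≈
  [   1.3474     0.3593     0.6816]
  [   0.8454     1.5588     0.8983]
  [   0.3170     0.0845     1.3369]
x = (I − A)⁻¹ d = adj(I−A)·d / det(I−A), with det(I−A) = 0.473125:
  x_S = (0.6375·200 + 0.1700·180 + 0.3225·110) / 0.473125 = 193.575 / 0.473125 ≈ 409.141
  x_D = (0.4000·200 + 0.7375·180 + 0.4250·110) / 0.473125 = 259.50 / 0.473125 ≈ 548.481
  x_P = (0.1500·200 + 0.0400·180 + 0.6325·110) / 0.473125 = 106.775 / 0.473125 ≈ 225.680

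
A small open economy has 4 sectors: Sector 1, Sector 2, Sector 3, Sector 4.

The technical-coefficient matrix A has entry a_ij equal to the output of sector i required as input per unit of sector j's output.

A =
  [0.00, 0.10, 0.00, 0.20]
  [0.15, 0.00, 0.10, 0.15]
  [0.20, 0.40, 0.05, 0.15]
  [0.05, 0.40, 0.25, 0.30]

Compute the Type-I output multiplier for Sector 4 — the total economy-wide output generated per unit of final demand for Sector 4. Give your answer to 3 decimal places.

m_4 = 3.258

I − A =
  [   1.00    -0.10     0.00    -0.20]
  [  -0.15     1.00    -0.10    -0.15]
  [  -0.20    -0.40     0.95    -0.15]
  [  -0.05    -0.40    -0.25     0.70]
Compute the cofactors C_ij = (−1)^(i+j)·(3×3 minor ij) of I−A; the adjugate is their transpose:
adj(I−A) = Cᵀ =
  [ 0.52150   0.15875   0.06875   0.19775]
  [ 0.12350   0.60800   0.11400   0.19000]
  [ 0.18950   0.36675   0.60675   0.26275]
  [ 0.17550   0.48975   0.28675   0.89375]
det(I−A) = Σ_j (I−A)_1j·C_1j = (1.00)(0.52150) + (-0.10)(0.12350) + (0.00)(0.18950) + (-0.20)(0.17550) = 0.47405
(I − A)⁻¹ = adj(I−A) / det(I−A) ≈
  [   1.1001     0.3349     0.1450     0.4172]
  [   0.2605     1.2826     0.2405     0.4008]
  [   0.3997     0.7737     1.2799     0.5543]
  [   0.3702     1.0331     0.6049     1.8853]
The output multiplier for sector j is the column-j sum of the Leontief inverse (I − A)⁻¹ = adj(I−A) / det(I−A).
Column 4 of adj(I−A): (0.19775, 0.19000, 0.26275, 0.89375); det(I−A) = 0.47405.
m_4 = (0.19775 + 0.19000 + 0.26275 + 0.89375) / 0.47405 = 1.54425 / 0.47405 ≈ 3.258.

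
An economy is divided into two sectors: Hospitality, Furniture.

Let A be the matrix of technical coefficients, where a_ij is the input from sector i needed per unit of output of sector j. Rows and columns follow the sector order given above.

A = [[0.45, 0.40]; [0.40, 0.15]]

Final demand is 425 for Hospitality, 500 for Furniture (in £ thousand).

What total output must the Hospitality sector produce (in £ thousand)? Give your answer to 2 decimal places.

x_1 = 1825.20

I − A =
  [   0.55    -0.40]
  [  -0.40     0.85]
det(I−A) = (0.55)(0.85) − (-0.40)(-0.40) = 0.3075
adj(I−A) = [[0.85, 0.40], [0.40, 0.55]]
(I − A)⁻¹ = adj(I−A) / det(I−A) ≈
  [   2.7642     1.3008]
  [   1.3008     1.7886]
x = (I − A)⁻¹ d = adj(I−A)·d / det(I−A), with det(I−A) = 0.3075:
  x_1 = (0.85·425 + 0.40·500) / 0.3075 = 561.25 / 0.3075 ≈ 1825.20
  x_2 = (0.40·425 + 0.55·500) / 0.3075 = 445.00 / 0.3075 ≈ 1447.15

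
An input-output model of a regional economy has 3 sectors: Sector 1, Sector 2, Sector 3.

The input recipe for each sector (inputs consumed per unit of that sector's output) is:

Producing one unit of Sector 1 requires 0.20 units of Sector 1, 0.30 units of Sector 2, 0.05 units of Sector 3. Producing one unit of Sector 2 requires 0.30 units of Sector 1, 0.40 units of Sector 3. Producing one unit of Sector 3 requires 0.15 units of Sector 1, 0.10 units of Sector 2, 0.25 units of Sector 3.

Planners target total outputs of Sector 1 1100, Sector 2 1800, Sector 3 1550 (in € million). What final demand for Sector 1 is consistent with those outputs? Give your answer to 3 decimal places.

d_1 = 107.500

I − A =
  [   0.80    -0.30    -0.15]
  [  -0.30     1.00    -0.10]
  [  -0.05    -0.40     0.75]
d = (I − A) x:
  d_1 = (+0.80)·1100 + (-0.30)·1800 + (-0.15)·1550 = 107.500
  d_2 = (-0.30)·1100 + (+1.00)·1800 + (-0.10)·1550 = 1315.000
  d_3 = (-0.05)·1100 + (-0.40)·1800 + (+0.75)·1550 = 387.500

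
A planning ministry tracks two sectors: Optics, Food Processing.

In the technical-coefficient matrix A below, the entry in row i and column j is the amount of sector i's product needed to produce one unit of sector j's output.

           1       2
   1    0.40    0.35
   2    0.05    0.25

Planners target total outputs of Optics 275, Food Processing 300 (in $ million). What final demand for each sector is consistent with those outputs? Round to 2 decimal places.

d_1 = 60.00, d_2 = 211.25

I − A =
  [   0.60    -0.35]
  [  -0.05     0.75]
d = (I − A) x:
  d_1 = (+0.60)·275 + (-0.35)·300 = 60.00
  d_2 = (-0.05)·275 + (+0.75)·300 = 211.25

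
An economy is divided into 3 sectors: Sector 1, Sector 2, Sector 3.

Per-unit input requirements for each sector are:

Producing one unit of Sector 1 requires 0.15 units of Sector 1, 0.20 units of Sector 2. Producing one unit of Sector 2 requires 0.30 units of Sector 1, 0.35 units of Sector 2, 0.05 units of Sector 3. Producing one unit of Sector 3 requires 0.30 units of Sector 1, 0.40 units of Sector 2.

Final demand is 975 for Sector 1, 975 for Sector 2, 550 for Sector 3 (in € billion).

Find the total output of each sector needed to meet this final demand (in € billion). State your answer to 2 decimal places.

I − A =
  [   0.85    -0.30    -0.30]
  [  -0.20     0.65    -0.40]
  [   0.00    -0.05     1.00]
Cofactors of I−A, C_ij = (−1)^(i+j)·(minor ij) (rows/columns in the sector order above):
  C_11 = (0.65)(1.00) − (-0.40)(-0.05) = 0.6300
  C_12 = −[(-0.20)(1.00) − (-0.40)(0.00)] = 0.2000
  C_13 = (-0.20)(-0.05) − (0.65)(0.00) = 0.0100
  C_21 = −[(-0.30)(1.00) − (-0.30)(-0.05)] = 0.3150
  C_22 = (0.85)(1.00) − (-0.30)(0.00) = 0.8500
  C_23 = −[(0.85)(-0.05) − (-0.30)(0.00)] = 0.0425
  C_31 = (-0.30)(-0.40) − (-0.30)(0.65) = 0.3150
  C_32 = −[(0.85)(-0.40) − (-0.30)(-0.20)] = 0.4000
  C_33 = (0.85)(0.65) − (-0.30)(-0.20) = 0.4925
det(I−A) = Σ_j (I−A)_1j·C_1j = (0.85)(0.6300) + (-0.30)(0.2000) + (-0.30)(0.0100) = 0.4725
adj(I−A) = Cᵀ =
  [ 0.6300   0.3150   0.3150]
  [ 0.2000   0.8500   0.4000]
  [ 0.0100   0.0425   0.4925]
(I − A)⁻¹ = adj(I−A) / det(I−A) ≈
  [   1.3333     0.6667     0.6667]
  [   0.4233     1.7989     0.8466]
  [   0.0212     0.0899     1.0423]
x = (I − A)⁻¹ d = adj(I−A)·d / det(I−A), with det(I−A) = 0.4725:
  x_1 = (0.6300·975 + 0.3150·975 + 0.3150·550) / 0.4725 = 1094.625 / 0.4725 ≈ 2316.67
  x_2 = (0.2000·975 + 0.8500·975 + 0.4000·550) / 0.4725 = 1243.75 / 0.4725 ≈ 2632.28
  x_3 = (0.0100·975 + 0.0425·975 + 0.4925·550) / 0.4725 = 322.0625 / 0.4725 ≈ 681.61

x_1 = 2316.67, x_2 = 2632.28, x_3 = 681.61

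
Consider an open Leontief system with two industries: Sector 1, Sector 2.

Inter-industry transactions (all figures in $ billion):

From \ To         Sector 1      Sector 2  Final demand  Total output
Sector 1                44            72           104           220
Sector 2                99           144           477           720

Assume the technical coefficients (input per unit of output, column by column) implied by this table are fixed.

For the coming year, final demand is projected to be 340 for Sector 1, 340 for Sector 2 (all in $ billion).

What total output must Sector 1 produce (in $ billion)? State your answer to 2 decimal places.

Technical coefficients a_ij = z_ij / X_j:
  a_11 = 44/220 = 0.20, a_21 = 99/220 = 0.45
  a_12 = 72/720 = 0.10, a_22 = 144/720 = 0.20
I − A =
  [   0.80    -0.10]
  [  -0.45     0.80]
det(I−A) = (0.80)(0.80) − (-0.10)(-0.45) = 0.5950
adj(I−A) = [[0.80, 0.10], [0.45, 0.80]]
(I − A)⁻¹ = adj(I−A) / det(I−A) ≈
  [   1.3445     0.1681]
  [   0.7563     1.3445]
x = (I − A)⁻¹ d = adj(I−A)·d / det(I−A), with det(I−A) = 0.5950:
  x_1 = (0.80·340 + 0.10·340) / 0.5950 = 306.00 / 0.5950 ≈ 514.29
  x_2 = (0.45·340 + 0.80·340) / 0.5950 = 425.00 / 0.5950 ≈ 714.29

x_1 = 514.29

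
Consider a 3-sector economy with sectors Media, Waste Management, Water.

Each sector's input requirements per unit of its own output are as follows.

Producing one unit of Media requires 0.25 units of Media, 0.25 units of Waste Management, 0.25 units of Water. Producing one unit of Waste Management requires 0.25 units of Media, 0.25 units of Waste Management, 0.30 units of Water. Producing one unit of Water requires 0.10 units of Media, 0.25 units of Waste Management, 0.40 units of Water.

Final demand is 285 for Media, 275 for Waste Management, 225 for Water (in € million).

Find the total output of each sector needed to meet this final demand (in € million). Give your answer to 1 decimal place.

I − A =
  [   0.75    -0.25    -0.10]
  [  -0.25     0.75    -0.25]
  [  -0.25    -0.30     0.60]
Cofactors of I−A, C_ij = (−1)^(i+j)·(minor ij) (rows/columns in the sector order above):
  C_11 = (0.75)(0.60) − (-0.25)(-0.30) = 0.3750
  C_12 = −[(-0.25)(0.60) − (-0.25)(-0.25)] = 0.2125
  C_13 = (-0.25)(-0.30) − (0.75)(-0.25) = 0.2625
  C_21 = −[(-0.25)(0.60) − (-0.10)(-0.30)] = 0.1800
  C_22 = (0.75)(0.60) − (-0.10)(-0.25) = 0.4250
  C_23 = −[(0.75)(-0.30) − (-0.25)(-0.25)] = 0.2875
  C_31 = (-0.25)(-0.25) − (-0.10)(0.75) = 0.1375
  C_32 = −[(0.75)(-0.25) − (-0.10)(-0.25)] = 0.2125
  C_33 = (0.75)(0.75) − (-0.25)(-0.25) = 0.5000
det(I−A) = Σ_j (I−A)_1j·C_1j = (0.75)(0.3750) + (-0.25)(0.2125) + (-0.10)(0.2625) = 0.201875
adj(I−A) = Cᵀ =
  [ 0.3750   0.1800   0.1375]
  [ 0.2125   0.4250   0.2125]
  [ 0.2625   0.2875   0.5000]
(I − A)⁻¹ = adj(I−A) / det(I−A) ≈
  [   1.8576     0.8916     0.6811]
  [   1.0526     2.1053     1.0526]
  [   1.3003     1.4241     2.4768]
x = (I − A)⁻¹ d = adj(I−A)·d / det(I−A), with det(I−A) = 0.201875:
  x_1 = (0.3750·285 + 0.1800·275 + 0.1375·225) / 0.201875 = 187.3125 / 0.201875 ≈ 927.9
  x_2 = (0.2125·285 + 0.4250·275 + 0.2125·225) / 0.201875 = 225.25 / 0.201875 ≈ 1115.8
  x_3 = (0.2625·285 + 0.2875·275 + 0.5000·225) / 0.201875 = 266.375 / 0.201875 ≈ 1319.5

x_1 = 927.9, x_2 = 1115.8, x_3 = 1319.5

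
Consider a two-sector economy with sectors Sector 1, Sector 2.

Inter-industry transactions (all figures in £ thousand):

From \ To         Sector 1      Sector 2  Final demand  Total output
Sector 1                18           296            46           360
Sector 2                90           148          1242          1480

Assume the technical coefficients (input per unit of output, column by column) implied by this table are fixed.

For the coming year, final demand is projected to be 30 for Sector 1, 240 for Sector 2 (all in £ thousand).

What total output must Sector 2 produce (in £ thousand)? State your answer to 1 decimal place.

x_2 = 292.5

Technical coefficients a_ij = z_ij / X_j:
  a_11 = 18/360 = 0.05, a_21 = 90/360 = 0.25
  a_12 = 296/1480 = 0.20, a_22 = 148/1480 = 0.10
I − A =
  [   0.95    -0.20]
  [  -0.25     0.90]
det(I−A) = (0.95)(0.90) − (-0.20)(-0.25) = 0.8050
adj(I−A) = [[0.90, 0.20], [0.25, 0.95]]
(I − A)⁻¹ = adj(I−A) / det(I−A) ≈
  [   1.1180     0.2484]
  [   0.3106     1.1801]
x = (I − A)⁻¹ d = adj(I−A)·d / det(I−A), with det(I−A) = 0.8050:
  x_1 = (0.90·30 + 0.20·240) / 0.8050 = 75.00 / 0.8050 ≈ 93.2
  x_2 = (0.25·30 + 0.95·240) / 0.8050 = 235.50 / 0.8050 ≈ 292.5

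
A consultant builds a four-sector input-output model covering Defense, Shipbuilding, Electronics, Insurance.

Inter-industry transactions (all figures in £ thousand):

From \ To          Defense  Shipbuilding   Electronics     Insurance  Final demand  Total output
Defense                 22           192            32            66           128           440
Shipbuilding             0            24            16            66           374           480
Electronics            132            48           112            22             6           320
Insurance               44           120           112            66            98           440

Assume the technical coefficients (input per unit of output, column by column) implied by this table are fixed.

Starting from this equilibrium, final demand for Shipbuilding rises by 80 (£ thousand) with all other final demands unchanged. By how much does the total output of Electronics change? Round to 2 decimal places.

Technical coefficients a_ij = z_ij / X_j:
  a_11 = 22/440 = 0.05, a_21 = 0/440 = 0.00, a_31 = 132/440 = 0.30, a_41 = 44/440 = 0.10
  a_12 = 192/480 = 0.40, a_22 = 24/480 = 0.05, a_32 = 48/480 = 0.10, a_42 = 120/480 = 0.25
  a_13 = 32/320 = 0.10, a_23 = 16/320 = 0.05, a_33 = 112/320 = 0.35, a_43 = 112/320 = 0.35
  a_14 = 66/440 = 0.15, a_24 = 66/440 = 0.15, a_34 = 22/440 = 0.05, a_44 = 66/440 = 0.15
I − A =
  [   0.95    -0.40    -0.10    -0.15]
  [   0.00     0.95    -0.05    -0.15]
  [  -0.30    -0.10     0.65    -0.05]
  [  -0.10    -0.25    -0.35     0.85]
Compute the cofactors C_ij = (−1)^(i+j)·(3×3 minor ij) of I−A; the adjugate is their transpose:
adj(I−A) = Cᵀ =
  [ 0.473750   0.253375   0.166750   0.138125]
  [ 0.038500   0.456750   0.091000   0.092750]
  [ 0.237250   0.206375   0.711250   0.120125]
  [ 0.164750   0.249125   0.339250   0.547375]
det(I−A) = Σ_j (I−A)_1j·C_1j = (0.95)(0.473750) + (-0.40)(0.038500) + (-0.10)(0.237250) + (-0.15)(0.164750) = 0.386225
(I − A)⁻¹ = adj(I−A) / det(I−A) ≈
  [   1.2266     0.6560     0.4317     0.3576]
  [   0.0997     1.1826     0.2356     0.2401]
  [   0.6143     0.5343     1.8415     0.3110]
  [   0.4266     0.6450     0.8784     1.4172]
Δx = (I − A)⁻¹ Δd with Δd having +80 in the Shipbuilding component and 0 elsewhere.
So Δx_3 = L_32 · (+80), where L_32 = adj(I−A)_32 / det(I−A) = 0.206375 / 0.386225.
Δx_3 = 0.206375 × (+80) / 0.386225 = 16.51 / 0.386225 ≈ 42.75.

Δx_3 = 42.75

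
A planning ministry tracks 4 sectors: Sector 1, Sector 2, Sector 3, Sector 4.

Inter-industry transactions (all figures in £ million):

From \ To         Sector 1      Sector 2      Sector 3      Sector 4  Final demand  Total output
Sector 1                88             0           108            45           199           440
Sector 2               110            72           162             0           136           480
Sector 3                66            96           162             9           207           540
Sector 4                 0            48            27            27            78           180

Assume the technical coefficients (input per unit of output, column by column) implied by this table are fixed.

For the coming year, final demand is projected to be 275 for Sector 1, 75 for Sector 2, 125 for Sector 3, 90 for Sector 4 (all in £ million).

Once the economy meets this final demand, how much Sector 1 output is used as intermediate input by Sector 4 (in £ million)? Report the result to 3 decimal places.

Technical coefficients a_ij = z_ij / X_j:
  a_11 = 88/440 = 0.20, a_21 = 110/440 = 0.25, a_31 = 66/440 = 0.15, a_41 = 0/440 = 0.00
  a_12 = 0/480 = 0.00, a_22 = 72/480 = 0.15, a_32 = 96/480 = 0.20, a_42 = 48/480 = 0.10
  a_13 = 108/540 = 0.20, a_23 = 162/540 = 0.30, a_33 = 162/540 = 0.30, a_43 = 27/540 = 0.05
  a_14 = 45/180 = 0.25, a_24 = 0/180 = 0.00, a_34 = 9/180 = 0.05, a_44 = 27/180 = 0.15
I − A =
  [   0.80     0.00    -0.20    -0.25]
  [  -0.25     0.85    -0.30     0.00]
  [  -0.15    -0.20     0.70    -0.05]
  [   0.00    -0.10    -0.05     0.85]
Compute the cofactors C_ij = (−1)^(i+j)·(3×3 minor ij) of I−A; the adjugate is their transpose:
adj(I−A) = Cᵀ =
  [ 0.451125   0.055000   0.162625   0.142250]
  [ 0.186375   0.446625   0.249625   0.069500]
  [ 0.152125   0.143750   0.571750   0.078375]
  [ 0.030875   0.061000   0.063000   0.392500]
det(I−A) = Σ_j (I−A)_1j·C_1j = (0.80)(0.451125) + (0.00)(0.186375) + (-0.20)(0.152125) + (-0.25)(0.030875) = 0.32275625
(I − A)⁻¹ = adj(I−A) / det(I−A) ≈
  [   1.3977     0.1704     0.5039     0.4407]
  [   0.5774     1.3838     0.7734     0.2153]
  [   0.4713     0.4454     1.7715     0.2428]
  [   0.0957     0.1890     0.1952     1.2161]
First solve x = (I − A)⁻¹ d = adj(I−A)·d / det(I−A); in particular x_4 = (0.030875·275 + 0.061000·75 + 0.063000·125 + 0.392500·90) / 0.32275625 = 56.265625 / 0.32275625 ≈ 174.32854.
Intermediate flow from 1 to 4: z_14 = a_14 · x_4 = 0.25 × 56.265625 / 0.32275625 = 14.06640625 / 0.32275625 ≈ 43.582.

z_14 = 43.582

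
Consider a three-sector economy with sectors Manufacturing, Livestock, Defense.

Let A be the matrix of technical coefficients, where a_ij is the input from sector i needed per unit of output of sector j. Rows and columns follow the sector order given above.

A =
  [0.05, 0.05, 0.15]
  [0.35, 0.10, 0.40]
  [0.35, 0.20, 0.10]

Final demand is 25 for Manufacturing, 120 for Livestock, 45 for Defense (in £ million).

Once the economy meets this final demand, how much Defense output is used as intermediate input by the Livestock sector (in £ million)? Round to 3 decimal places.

I − A =
  [   0.95    -0.05    -0.15]
  [  -0.35     0.90    -0.40]
  [  -0.35    -0.20     0.90]
Cofactors of I−A, C_ij = (−1)^(i+j)·(minor ij) (rows/columns in the sector order above):
  C_11 = (0.90)(0.90) − (-0.40)(-0.20) = 0.7300
  C_12 = −[(-0.35)(0.90) − (-0.40)(-0.35)] = 0.4550
  C_13 = (-0.35)(-0.20) − (0.90)(-0.35) = 0.3850
  C_21 = −[(-0.05)(0.90) − (-0.15)(-0.20)] = 0.0750
  C_22 = (0.95)(0.90) − (-0.15)(-0.35) = 0.8025
  C_23 = −[(0.95)(-0.20) − (-0.05)(-0.35)] = 0.2075
  C_31 = (-0.05)(-0.40) − (-0.15)(0.90) = 0.1550
  C_32 = −[(0.95)(-0.40) − (-0.15)(-0.35)] = 0.4325
  C_33 = (0.95)(0.90) − (-0.05)(-0.35) = 0.8375
det(I−A) = Σ_j (I−A)_1j·C_1j = (0.95)(0.7300) + (-0.05)(0.4550) + (-0.15)(0.3850) = 0.6130
adj(I−A) = Cᵀ =
  [ 0.7300   0.0750   0.1550]
  [ 0.4550   0.8025   0.4325]
  [ 0.3850   0.2075   0.8375]
(I − A)⁻¹ = adj(I−A) / det(I−A) ≈
  [   1.1909     0.1223     0.2529]
  [   0.7423     1.3091     0.7055]
  [   0.6281     0.3385     1.3662]
First solve x = (I − A)⁻¹ d = adj(I−A)·d / det(I−A); in particular x_L = (0.4550·25 + 0.8025·120 + 0.4325·45) / 0.6130 = 127.1375 / 0.6130 ≈ 207.40212.
Intermediate flow from D to L: z_DL = a_DL · x_L = 0.20 × 127.1375 / 0.6130 = 25.4275 / 0.6130 ≈ 41.480.

z_DL = 41.480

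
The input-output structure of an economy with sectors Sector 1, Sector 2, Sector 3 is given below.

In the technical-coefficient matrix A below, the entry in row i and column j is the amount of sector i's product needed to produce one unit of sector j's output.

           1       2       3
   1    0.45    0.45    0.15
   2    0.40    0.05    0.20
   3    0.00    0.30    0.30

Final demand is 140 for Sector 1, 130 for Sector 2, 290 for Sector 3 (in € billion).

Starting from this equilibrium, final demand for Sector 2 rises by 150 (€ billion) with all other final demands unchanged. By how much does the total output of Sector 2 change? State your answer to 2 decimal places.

I − A =
  [   0.55    -0.45    -0.15]
  [  -0.40     0.95    -0.20]
  [   0.00    -0.30     0.70]
Cofactors of I−A, C_ij = (−1)^(i+j)·(minor ij) (rows/columns in the sector order above):
  C_11 = (0.95)(0.70) − (-0.20)(-0.30) = 0.6050
  C_12 = −[(-0.40)(0.70) − (-0.20)(0.00)] = 0.2800
  C_13 = (-0.40)(-0.30) − (0.95)(0.00) = 0.1200
  C_21 = −[(-0.45)(0.70) − (-0.15)(-0.30)] = 0.3600
  C_22 = (0.55)(0.70) − (-0.15)(0.00) = 0.3850
  C_23 = −[(0.55)(-0.30) − (-0.45)(0.00)] = 0.1650
  C_31 = (-0.45)(-0.20) − (-0.15)(0.95) = 0.2325
  C_32 = −[(0.55)(-0.20) − (-0.15)(-0.40)] = 0.1700
  C_33 = (0.55)(0.95) − (-0.45)(-0.40) = 0.3425
det(I−A) = Σ_j (I−A)_1j·C_1j = (0.55)(0.6050) + (-0.45)(0.2800) + (-0.15)(0.1200) = 0.18875
adj(I−A) = Cᵀ =
  [ 0.6050   0.3600   0.2325]
  [ 0.2800   0.3850   0.1700]
  [ 0.1200   0.1650   0.3425]
(I − A)⁻¹ = adj(I−A) / det(I−A) ≈
  [   3.2053     1.9073     1.2318]
  [   1.4834     2.0397     0.9007]
  [   0.6358     0.8742     1.8146]
Δx = (I − A)⁻¹ Δd with Δd having +150 in the Sector 2 component and 0 elsewhere.
So Δx_2 = L_22 · (+150), where L_22 = adj(I−A)_22 / det(I−A) = 0.3850 / 0.18875.
Δx_2 = 0.3850 × (+150) / 0.18875 = 57.75 / 0.18875 ≈ 305.96.

Δx_2 = 305.96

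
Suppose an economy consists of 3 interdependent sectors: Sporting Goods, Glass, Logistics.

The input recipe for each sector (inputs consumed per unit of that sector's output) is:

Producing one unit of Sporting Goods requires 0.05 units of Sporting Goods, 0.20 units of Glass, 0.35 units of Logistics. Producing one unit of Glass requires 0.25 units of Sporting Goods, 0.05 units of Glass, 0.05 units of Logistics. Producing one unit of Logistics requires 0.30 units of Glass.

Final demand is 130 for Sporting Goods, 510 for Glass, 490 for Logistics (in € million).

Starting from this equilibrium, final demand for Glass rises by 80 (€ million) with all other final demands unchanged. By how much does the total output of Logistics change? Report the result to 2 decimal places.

I − A =
  [   0.95    -0.25     0.00]
  [  -0.20     0.95    -0.30]
  [  -0.35    -0.05     1.00]
Cofactors of I−A, C_ij = (−1)^(i+j)·(minor ij) (rows/columns in the sector order above):
  C_11 = (0.95)(1.00) − (-0.30)(-0.05) = 0.9350
  C_12 = −[(-0.20)(1.00) − (-0.30)(-0.35)] = 0.3050
  C_13 = (-0.20)(-0.05) − (0.95)(-0.35) = 0.3425
  C_21 = −[(-0.25)(1.00) − (0.00)(-0.05)] = 0.2500
  C_22 = (0.95)(1.00) − (0.00)(-0.35) = 0.9500
  C_23 = −[(0.95)(-0.05) − (-0.25)(-0.35)] = 0.1350
  C_31 = (-0.25)(-0.30) − (0.00)(0.95) = 0.0750
  C_32 = −[(0.95)(-0.30) − (0.00)(-0.20)] = 0.2850
  C_33 = (0.95)(0.95) − (-0.25)(-0.20) = 0.8525
det(I−A) = Σ_j (I−A)_1j·C_1j = (0.95)(0.9350) + (-0.25)(0.3050) + (0.00)(0.3425) = 0.8120
adj(I−A) = Cᵀ =
  [ 0.9350   0.2500   0.0750]
  [ 0.3050   0.9500   0.2850]
  [ 0.3425   0.1350   0.8525]
(I − A)⁻¹ = adj(I−A) / det(I−A) ≈
  [   1.1515     0.3079     0.0924]
  [   0.3756     1.1700     0.3510]
  [   0.4218     0.1663     1.0499]
Δx = (I − A)⁻¹ Δd with Δd having +80 in the Glass component and 0 elsewhere.
So Δx_L = L_LG · (+80), where L_LG = adj(I−A)_LG / det(I−A) = 0.1350 / 0.8120.
Δx_L = 0.1350 × (+80) / 0.8120 = 10.80 / 0.8120 ≈ 13.30.

Δx_L = 13.30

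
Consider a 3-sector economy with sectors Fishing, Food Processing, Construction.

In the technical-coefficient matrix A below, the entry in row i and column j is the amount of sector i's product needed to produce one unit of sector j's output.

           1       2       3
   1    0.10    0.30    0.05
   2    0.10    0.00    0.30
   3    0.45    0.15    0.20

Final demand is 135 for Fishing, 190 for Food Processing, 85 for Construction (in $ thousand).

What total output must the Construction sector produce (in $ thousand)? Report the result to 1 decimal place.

x_3 = 317.7

I − A =
  [   0.90    -0.30    -0.05]
  [  -0.10     1.00    -0.30]
  [  -0.45    -0.15     0.80]
Cofactors of I−A, C_ij = (−1)^(i+j)·(minor ij) (rows/columns in the sector order above):
  C_11 = (1.00)(0.80) − (-0.30)(-0.15) = 0.7550
  C_12 = −[(-0.10)(0.80) − (-0.30)(-0.45)] = 0.2150
  C_13 = (-0.10)(-0.15) − (1.00)(-0.45) = 0.4650
  C_21 = −[(-0.30)(0.80) − (-0.05)(-0.15)] = 0.2475
  C_22 = (0.90)(0.80) − (-0.05)(-0.45) = 0.6975
  C_23 = −[(0.90)(-0.15) − (-0.30)(-0.45)] = 0.2700
  C_31 = (-0.30)(-0.30) − (-0.05)(1.00) = 0.1400
  C_32 = −[(0.90)(-0.30) − (-0.05)(-0.10)] = 0.2750
  C_33 = (0.90)(1.00) − (-0.30)(-0.10) = 0.8700
det(I−A) = Σ_j (I−A)_1j·C_1j = (0.90)(0.7550) + (-0.30)(0.2150) + (-0.05)(0.4650) = 0.59175
adj(I−A) = Cᵀ =
  [ 0.7550   0.2475   0.1400]
  [ 0.2150   0.6975   0.2750]
  [ 0.4650   0.2700   0.8700]
(I − A)⁻¹ = adj(I−A) / det(I−A) ≈
  [   1.2759     0.4183     0.2366]
  [   0.3633     1.1787     0.4647]
  [   0.7858     0.4563     1.4702]
x = (I − A)⁻¹ d = adj(I−A)·d / det(I−A), with det(I−A) = 0.59175:
  x_1 = (0.7550·135 + 0.2475·190 + 0.1400·85) / 0.59175 = 160.85 / 0.59175 ≈ 271.8
  x_2 = (0.2150·135 + 0.6975·190 + 0.2750·85) / 0.59175 = 184.925 / 0.59175 ≈ 312.5
  x_3 = (0.4650·135 + 0.2700·190 + 0.8700·85) / 0.59175 = 188.025 / 0.59175 ≈ 317.7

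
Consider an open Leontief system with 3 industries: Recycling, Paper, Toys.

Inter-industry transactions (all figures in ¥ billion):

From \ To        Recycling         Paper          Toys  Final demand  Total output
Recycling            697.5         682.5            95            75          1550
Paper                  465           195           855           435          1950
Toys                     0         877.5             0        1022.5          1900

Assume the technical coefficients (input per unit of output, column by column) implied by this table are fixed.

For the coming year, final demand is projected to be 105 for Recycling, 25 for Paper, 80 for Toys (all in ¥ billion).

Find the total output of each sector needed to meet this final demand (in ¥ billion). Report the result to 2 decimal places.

Technical coefficients a_ij = z_ij / X_j:
  a_RR = 697.5/1550 = 0.45, a_PR = 465/1550 = 0.30, a_TR = 0/1550 = 0.00
  a_RP = 682.5/1950 = 0.35, a_PP = 195/1950 = 0.10, a_TP = 877.5/1950 = 0.45
  a_RT = 95/1900 = 0.05, a_PT = 855/1900 = 0.45, a_TT = 0/1900 = 0.00
I − A =
  [   0.55    -0.35    -0.05]
  [  -0.30     0.90    -0.45]
  [   0.00    -0.45     1.00]
Cofactors of I−A, C_ij = (−1)^(i+j)·(minor ij) (rows/columns in the sector order above):
  C_11 = (0.90)(1.00) − (-0.45)(-0.45) = 0.6975
  C_12 = −[(-0.30)(1.00) − (-0.45)(0.00)] = 0.3000
  C_13 = (-0.30)(-0.45) − (0.90)(0.00) = 0.1350
  C_21 = −[(-0.35)(1.00) − (-0.05)(-0.45)] = 0.3725
  C_22 = (0.55)(1.00) − (-0.05)(0.00) = 0.5500
  C_23 = −[(0.55)(-0.45) − (-0.35)(0.00)] = 0.2475
  C_31 = (-0.35)(-0.45) − (-0.05)(0.90) = 0.2025
  C_32 = −[(0.55)(-0.45) − (-0.05)(-0.30)] = 0.2625
  C_33 = (0.55)(0.90) − (-0.35)(-0.30) = 0.3900
det(I−A) = Σ_j (I−A)_1j·C_1j = (0.55)(0.6975) + (-0.35)(0.3000) + (-0.05)(0.1350) = 0.271875
adj(I−A) = Cᵀ =
  [ 0.6975   0.3725   0.2025]
  [ 0.3000   0.5500   0.2625]
  [ 0.1350   0.2475   0.3900]
(I − A)⁻¹ = adj(I−A) / det(I−A) ≈
  [   2.5655     1.3701     0.7448]
  [   1.1034     2.0230     0.9655]
  [   0.4966     0.9103     1.4345]
x = (I − A)⁻¹ d = adj(I−A)·d / det(I−A), with det(I−A) = 0.271875:
  x_R = (0.6975·105 + 0.3725·25 + 0.2025·80) / 0.271875 = 98.75 / 0.271875 ≈ 363.22
  x_P = (0.3000·105 + 0.5500·25 + 0.2625·80) / 0.271875 = 66.25 / 0.271875 ≈ 243.68
  x_T = (0.1350·105 + 0.2475·25 + 0.3900·80) / 0.271875 = 51.5625 / 0.271875 ≈ 189.66

x_R = 363.22, x_P = 243.68, x_T = 189.66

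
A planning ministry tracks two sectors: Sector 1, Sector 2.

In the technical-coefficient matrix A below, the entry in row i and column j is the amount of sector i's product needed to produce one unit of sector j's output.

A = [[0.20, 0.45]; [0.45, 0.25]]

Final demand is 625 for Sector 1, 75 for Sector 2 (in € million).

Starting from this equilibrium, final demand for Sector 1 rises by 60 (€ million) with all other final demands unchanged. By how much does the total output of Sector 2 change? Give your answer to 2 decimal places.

I − A =
  [   0.80    -0.45]
  [  -0.45     0.75]
det(I−A) = (0.80)(0.75) − (-0.45)(-0.45) = 0.3975
adj(I−A) = [[0.75, 0.45], [0.45, 0.80]]
(I − A)⁻¹ = adj(I−A) / det(I−A) ≈
  [   1.8868     1.1321]
  [   1.1321     2.0126]
Δx = (I − A)⁻¹ Δd with Δd having +60 in the Sector 1 component and 0 elsewhere.
So Δx_2 = L_21 · (+60), where L_21 = adj(I−A)_21 / det(I−A) = 0.45 / 0.3975.
Δx_2 = 0.45 × (+60) / 0.3975 = 27.00 / 0.3975 ≈ 67.92.

Δx_2 = 67.92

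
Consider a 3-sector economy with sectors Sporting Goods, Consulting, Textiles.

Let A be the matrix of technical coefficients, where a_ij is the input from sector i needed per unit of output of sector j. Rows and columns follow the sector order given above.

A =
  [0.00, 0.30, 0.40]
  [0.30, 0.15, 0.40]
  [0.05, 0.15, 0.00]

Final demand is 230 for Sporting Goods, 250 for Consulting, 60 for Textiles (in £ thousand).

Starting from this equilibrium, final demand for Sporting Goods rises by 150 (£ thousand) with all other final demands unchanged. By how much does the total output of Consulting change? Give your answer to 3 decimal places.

Δx_2 = 72.838

I − A =
  [   1.00    -0.30    -0.40]
  [  -0.30     0.85    -0.40]
  [  -0.05    -0.15     1.00]
Cofactors of I−A, C_ij = (−1)^(i+j)·(minor ij) (rows/columns in the sector order above):
  C_11 = (0.85)(1.00) − (-0.40)(-0.15) = 0.7900
  C_12 = −[(-0.30)(1.00) − (-0.40)(-0.05)] = 0.3200
  C_13 = (-0.30)(-0.15) − (0.85)(-0.05) = 0.0875
  C_21 = −[(-0.30)(1.00) − (-0.40)(-0.15)] = 0.3600
  C_22 = (1.00)(1.00) − (-0.40)(-0.05) = 0.9800
  C_23 = −[(1.00)(-0.15) − (-0.30)(-0.05)] = 0.1650
  C_31 = (-0.30)(-0.40) − (-0.40)(0.85) = 0.4600
  C_32 = −[(1.00)(-0.40) − (-0.40)(-0.30)] = 0.5200
  C_33 = (1.00)(0.85) − (-0.30)(-0.30) = 0.7600
det(I−A) = Σ_j (I−A)_1j·C_1j = (1.00)(0.7900) + (-0.30)(0.3200) + (-0.40)(0.0875) = 0.6590
adj(I−A) = Cᵀ =
  [ 0.7900   0.3600   0.4600]
  [ 0.3200   0.9800   0.5200]
  [ 0.0875   0.1650   0.7600]
(I − A)⁻¹ = adj(I−A) / det(I−A) ≈
  [   1.1988     0.5463     0.6980]
  [   0.4856     1.4871     0.7891]
  [   0.1328     0.2504     1.1533]
Δx = (I − A)⁻¹ Δd with Δd having +150 in the Sporting Goods component and 0 elsewhere.
So Δx_2 = L_21 · (+150), where L_21 = adj(I−A)_21 / det(I−A) = 0.3200 / 0.6590.
Δx_2 = 0.3200 × (+150) / 0.6590 = 48.00 / 0.6590 ≈ 72.838.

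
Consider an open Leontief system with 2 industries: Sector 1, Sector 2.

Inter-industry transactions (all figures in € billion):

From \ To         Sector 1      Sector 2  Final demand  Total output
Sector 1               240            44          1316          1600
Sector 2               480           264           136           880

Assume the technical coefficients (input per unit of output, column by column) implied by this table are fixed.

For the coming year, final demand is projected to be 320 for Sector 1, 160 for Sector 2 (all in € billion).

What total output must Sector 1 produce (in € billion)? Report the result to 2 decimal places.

x_1 = 400.00

Technical coefficients a_ij = z_ij / X_j:
  a_11 = 240/1600 = 0.15, a_21 = 480/1600 = 0.30
  a_12 = 44/880 = 0.05, a_22 = 264/880 = 0.30
I − A =
  [   0.85    -0.05]
  [  -0.30     0.70]
det(I−A) = (0.85)(0.70) − (-0.05)(-0.30) = 0.5800
adj(I−A) = [[0.70, 0.05], [0.30, 0.85]]
(I − A)⁻¹ = adj(I−A) / det(I−A) ≈
  [   1.2069     0.0862]
  [   0.5172     1.4655]
x = (I − A)⁻¹ d = adj(I−A)·d / det(I−A), with det(I−A) = 0.5800:
  x_1 = (0.70·320 + 0.05·160) / 0.5800 = 232.00 / 0.5800 = 400.00
  x_2 = (0.30·320 + 0.85·160) / 0.5800 = 232.00 / 0.5800 = 400.00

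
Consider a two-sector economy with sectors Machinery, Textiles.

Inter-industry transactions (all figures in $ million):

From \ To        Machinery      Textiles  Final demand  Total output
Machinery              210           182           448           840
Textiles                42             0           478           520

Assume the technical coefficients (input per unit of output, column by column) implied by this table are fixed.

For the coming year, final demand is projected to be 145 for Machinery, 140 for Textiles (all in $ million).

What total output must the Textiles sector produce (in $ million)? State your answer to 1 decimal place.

x_2 = 153.2

Technical coefficients a_ij = z_ij / X_j:
  a_11 = 210/840 = 0.25, a_21 = 42/840 = 0.05
  a_12 = 182/520 = 0.35, a_22 = 0/520 = 0.00
I − A =
  [   0.75    -0.35]
  [  -0.05     1.00]
det(I−A) = (0.75)(1.00) − (-0.35)(-0.05) = 0.7325
adj(I−A) = [[1.00, 0.35], [0.05, 0.75]]
(I − A)⁻¹ = adj(I−A) / det(I−A) ≈
  [   1.3652     0.4778]
  [   0.0683     1.0239]
x = (I − A)⁻¹ d = adj(I−A)·d / det(I−A), with det(I−A) = 0.7325:
  x_1 = (1.00·145 + 0.35·140) / 0.7325 = 194.00 / 0.7325 ≈ 264.8
  x_2 = (0.05·145 + 0.75·140) / 0.7325 = 112.25 / 0.7325 ≈ 153.2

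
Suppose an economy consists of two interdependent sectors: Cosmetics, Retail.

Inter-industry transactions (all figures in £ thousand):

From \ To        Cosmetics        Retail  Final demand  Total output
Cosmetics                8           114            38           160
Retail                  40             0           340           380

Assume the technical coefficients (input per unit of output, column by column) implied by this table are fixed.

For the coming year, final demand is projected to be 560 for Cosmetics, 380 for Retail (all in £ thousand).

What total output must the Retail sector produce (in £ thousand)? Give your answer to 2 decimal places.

x_R = 572.57

Technical coefficients a_ij = z_ij / X_j:
  a_CC = 8/160 = 0.05, a_RC = 40/160 = 0.25
  a_CR = 114/380 = 0.30, a_RR = 0/380 = 0.00
I − A =
  [   0.95    -0.30]
  [  -0.25     1.00]
det(I−A) = (0.95)(1.00) − (-0.30)(-0.25) = 0.8750
adj(I−A) = [[1.00, 0.30], [0.25, 0.95]]
(I − A)⁻¹ = adj(I−A) / det(I−A) ≈
  [   1.1429     0.3429]
  [   0.2857     1.0857]
x = (I − A)⁻¹ d = adj(I−A)·d / det(I−A), with det(I−A) = 0.8750:
  x_C = (1.00·560 + 0.30·380) / 0.8750 = 674.00 / 0.8750 ≈ 770.29
  x_R = (0.25·560 + 0.95·380) / 0.8750 = 501.00 / 0.8750 ≈ 572.57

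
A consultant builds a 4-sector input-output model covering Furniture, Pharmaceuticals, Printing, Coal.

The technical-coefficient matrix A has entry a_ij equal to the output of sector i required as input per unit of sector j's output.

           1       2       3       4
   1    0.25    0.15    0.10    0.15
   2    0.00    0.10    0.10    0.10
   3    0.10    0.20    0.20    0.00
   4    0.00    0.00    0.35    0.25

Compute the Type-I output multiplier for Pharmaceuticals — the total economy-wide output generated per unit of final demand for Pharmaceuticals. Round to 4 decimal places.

I − A =
  [   0.75    -0.15    -0.10    -0.15]
  [   0.00     0.90    -0.10    -0.10]
  [  -0.10    -0.20     0.80     0.00]
  [   0.00     0.00    -0.35     0.75]
Compute the cofactors C_ij = (−1)^(i+j)·(3×3 minor ij) of I−A; the adjugate is their transpose:
adj(I−A) = Cᵀ =
  [ 0.51800   0.11550   0.13125   0.11900]
  [ 0.01100   0.43725   0.08250   0.06050]
  [ 0.06750   0.12375   0.50625   0.03000]
  [ 0.03150   0.05775   0.23625   0.51450]
det(I−A) = Σ_j (I−A)_1j·C_1j = (0.75)(0.51800) + (-0.15)(0.01100) + (-0.10)(0.06750) + (-0.15)(0.03150) = 0.375375
(I − A)⁻¹ = adj(I−A) / det(I−A) ≈
  [   1.37995     0.30769     0.34965     0.31702]
  [   0.02930     1.16484     0.21978     0.16117]
  [   0.17982     0.32967     1.34865     0.07992]
  [   0.08392     0.15385     0.62937     1.37063]
The output multiplier for sector j is the column-j sum of the Leontief inverse (I − A)⁻¹ = adj(I−A) / det(I−A).
Column 2 of adj(I−A): (0.11550, 0.43725, 0.12375, 0.05775); det(I−A) = 0.375375.
m_2 = (0.11550 + 0.43725 + 0.12375 + 0.05775) / 0.375375 = 0.73425 / 0.375375 ≈ 1.9560.

m_2 = 1.9560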